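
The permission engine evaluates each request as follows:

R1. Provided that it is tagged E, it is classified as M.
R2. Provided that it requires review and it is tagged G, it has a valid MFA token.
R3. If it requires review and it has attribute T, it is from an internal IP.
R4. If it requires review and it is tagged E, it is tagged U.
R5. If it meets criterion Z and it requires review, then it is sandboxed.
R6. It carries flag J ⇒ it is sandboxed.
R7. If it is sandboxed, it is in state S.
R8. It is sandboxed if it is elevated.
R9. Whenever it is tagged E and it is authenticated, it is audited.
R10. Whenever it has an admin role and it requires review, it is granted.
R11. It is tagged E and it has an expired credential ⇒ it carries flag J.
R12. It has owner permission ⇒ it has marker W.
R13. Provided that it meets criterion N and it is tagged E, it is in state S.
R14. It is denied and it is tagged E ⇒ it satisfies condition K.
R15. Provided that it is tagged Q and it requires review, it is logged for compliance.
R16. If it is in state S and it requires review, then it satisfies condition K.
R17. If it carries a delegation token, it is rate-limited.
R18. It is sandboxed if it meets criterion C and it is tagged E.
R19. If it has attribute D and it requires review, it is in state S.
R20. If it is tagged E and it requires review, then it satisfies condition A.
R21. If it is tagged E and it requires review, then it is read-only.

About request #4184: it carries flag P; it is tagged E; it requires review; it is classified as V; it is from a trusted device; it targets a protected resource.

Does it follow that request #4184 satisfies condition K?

No

Forward chaining from the given facts derives: is classified as M, is tagged U, satisfies condition A, is read-only.
Rules concluding "it satisfies condition K": R14 needs "it is denied"; R16 needs "it is in state S" — none of these are established.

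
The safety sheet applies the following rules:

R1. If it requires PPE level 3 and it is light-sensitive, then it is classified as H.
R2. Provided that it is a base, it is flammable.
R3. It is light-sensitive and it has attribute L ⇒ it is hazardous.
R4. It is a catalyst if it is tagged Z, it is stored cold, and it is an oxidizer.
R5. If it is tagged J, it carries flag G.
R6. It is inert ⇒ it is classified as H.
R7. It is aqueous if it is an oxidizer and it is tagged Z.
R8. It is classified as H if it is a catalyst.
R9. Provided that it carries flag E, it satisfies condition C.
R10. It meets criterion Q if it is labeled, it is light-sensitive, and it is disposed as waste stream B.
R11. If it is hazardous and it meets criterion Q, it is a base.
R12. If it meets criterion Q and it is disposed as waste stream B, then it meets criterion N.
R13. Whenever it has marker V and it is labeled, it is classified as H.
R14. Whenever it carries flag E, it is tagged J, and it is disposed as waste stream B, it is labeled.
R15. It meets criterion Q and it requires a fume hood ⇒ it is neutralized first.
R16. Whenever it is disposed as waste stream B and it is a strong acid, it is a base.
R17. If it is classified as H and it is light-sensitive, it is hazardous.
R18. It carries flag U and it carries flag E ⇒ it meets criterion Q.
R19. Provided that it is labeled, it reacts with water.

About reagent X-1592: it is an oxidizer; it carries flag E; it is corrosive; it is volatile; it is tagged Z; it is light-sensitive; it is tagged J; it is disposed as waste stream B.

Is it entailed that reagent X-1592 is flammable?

No

Forward chaining from the given facts derives: carries flag G, is aqueous, satisfies condition C, is labeled, reacts with water, meets criterion Q, meets criterion N.
The only rule concluding "it is flammable" is R2, which needs "it is a base"; that is never established.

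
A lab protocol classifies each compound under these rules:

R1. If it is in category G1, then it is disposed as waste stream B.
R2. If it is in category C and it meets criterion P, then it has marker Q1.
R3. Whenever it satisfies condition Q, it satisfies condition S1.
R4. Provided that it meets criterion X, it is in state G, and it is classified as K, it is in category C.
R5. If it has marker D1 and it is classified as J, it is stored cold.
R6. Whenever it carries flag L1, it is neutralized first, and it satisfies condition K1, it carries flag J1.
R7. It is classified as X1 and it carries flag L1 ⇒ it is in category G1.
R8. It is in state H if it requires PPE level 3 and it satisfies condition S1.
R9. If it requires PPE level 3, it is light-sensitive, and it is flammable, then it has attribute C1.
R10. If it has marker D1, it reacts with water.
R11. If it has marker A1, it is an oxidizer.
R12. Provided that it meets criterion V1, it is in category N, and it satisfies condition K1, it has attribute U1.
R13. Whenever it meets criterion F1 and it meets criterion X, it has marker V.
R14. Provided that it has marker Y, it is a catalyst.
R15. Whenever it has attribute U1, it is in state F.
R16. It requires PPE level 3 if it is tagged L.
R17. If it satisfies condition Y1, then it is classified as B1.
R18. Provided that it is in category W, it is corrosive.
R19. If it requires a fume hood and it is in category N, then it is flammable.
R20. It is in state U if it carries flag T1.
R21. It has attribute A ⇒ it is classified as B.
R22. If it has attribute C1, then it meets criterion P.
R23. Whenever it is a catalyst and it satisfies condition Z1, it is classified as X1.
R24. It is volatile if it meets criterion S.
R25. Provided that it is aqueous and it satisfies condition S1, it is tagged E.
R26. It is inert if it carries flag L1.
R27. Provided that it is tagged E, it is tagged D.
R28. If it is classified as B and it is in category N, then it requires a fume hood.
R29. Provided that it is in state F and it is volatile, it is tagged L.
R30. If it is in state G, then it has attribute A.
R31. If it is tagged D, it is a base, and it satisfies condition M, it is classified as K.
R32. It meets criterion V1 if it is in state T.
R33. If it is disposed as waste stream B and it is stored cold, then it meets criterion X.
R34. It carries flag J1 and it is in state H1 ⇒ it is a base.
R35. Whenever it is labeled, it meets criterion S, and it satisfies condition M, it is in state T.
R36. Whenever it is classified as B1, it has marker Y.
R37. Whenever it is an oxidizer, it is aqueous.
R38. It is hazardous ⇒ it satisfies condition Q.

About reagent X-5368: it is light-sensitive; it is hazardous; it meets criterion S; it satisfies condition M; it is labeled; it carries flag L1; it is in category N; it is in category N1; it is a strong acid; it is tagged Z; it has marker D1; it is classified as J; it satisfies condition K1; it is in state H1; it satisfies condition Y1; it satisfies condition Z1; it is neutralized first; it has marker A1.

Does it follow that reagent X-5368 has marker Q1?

Forward chaining from the given facts derives: is stored cold, carries flag J1, reacts with water, is an oxidizer, is classified as B1, is volatile, is inert, is a base, is in state T, has marker Y, is aqueous, satisfies condition Q, satisfies condition S1, is a catalyst, is classified as X1, is tagged E, is tagged D, is classified as K, meets criterion V1, is in category G1, has attribute U1, is in state F, is tagged L, is disposed as waste stream B, requires PPE level 3, meets criterion X, is in state H.
The only rule concluding "it has marker Q1" is R2, which needs "it is in category C"; that is never established.

No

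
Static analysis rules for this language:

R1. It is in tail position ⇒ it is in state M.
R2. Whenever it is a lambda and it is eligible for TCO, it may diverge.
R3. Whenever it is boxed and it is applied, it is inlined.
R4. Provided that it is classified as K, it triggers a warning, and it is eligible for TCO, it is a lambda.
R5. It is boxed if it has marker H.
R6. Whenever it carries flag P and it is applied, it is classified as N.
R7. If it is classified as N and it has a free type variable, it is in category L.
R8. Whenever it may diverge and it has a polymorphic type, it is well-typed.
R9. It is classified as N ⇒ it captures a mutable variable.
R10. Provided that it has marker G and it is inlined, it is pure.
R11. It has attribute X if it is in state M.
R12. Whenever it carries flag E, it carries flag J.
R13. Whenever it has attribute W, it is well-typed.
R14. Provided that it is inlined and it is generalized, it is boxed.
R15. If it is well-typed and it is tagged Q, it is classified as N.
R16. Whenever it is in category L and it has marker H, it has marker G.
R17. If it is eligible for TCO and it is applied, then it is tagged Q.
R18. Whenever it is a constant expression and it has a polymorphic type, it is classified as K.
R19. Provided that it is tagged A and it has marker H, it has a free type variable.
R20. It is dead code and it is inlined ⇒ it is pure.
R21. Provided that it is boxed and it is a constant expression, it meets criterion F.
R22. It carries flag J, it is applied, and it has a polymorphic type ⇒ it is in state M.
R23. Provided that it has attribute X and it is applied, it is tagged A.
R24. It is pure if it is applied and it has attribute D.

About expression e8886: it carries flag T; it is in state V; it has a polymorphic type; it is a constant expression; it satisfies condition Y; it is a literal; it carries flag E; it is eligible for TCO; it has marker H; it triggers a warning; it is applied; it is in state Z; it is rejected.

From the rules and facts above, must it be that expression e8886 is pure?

By R5 (it has marker H): it is boxed.
By R12 (it carries flag E): it carries flag J.
By R17 (it is eligible for TCO, it is applied): it is tagged Q.
By R18 (it is a constant expression, it has a polymorphic type): it is classified as K.
By R22 (it carries flag J, it is applied, it has a polymorphic type): it is in state M.
By R3 (it is boxed, it is applied): it is inlined.
By R4 (it is classified as K, it triggers a warning, it is eligible for TCO): it is a lambda.
By R11 (it is in state M): it has attribute X.
By R23 (it has attribute X, it is applied): it is tagged A.
By R2 (it is a lambda, it is eligible for TCO): it may diverge.
By R8 (it may diverge, it has a polymorphic type): it is well-typed.
By R15 (it is well-typed, it is tagged Q): it is classified as N.
By R19 (it is tagged A, it has marker H): it has a free type variable.
By R7 (it is classified as N, it has a free type variable): it is in category L.
By R16 (it is in category L, it has marker H): it has marker G.
By R10 (it has marker G, it is inlined): it is pure.

Yes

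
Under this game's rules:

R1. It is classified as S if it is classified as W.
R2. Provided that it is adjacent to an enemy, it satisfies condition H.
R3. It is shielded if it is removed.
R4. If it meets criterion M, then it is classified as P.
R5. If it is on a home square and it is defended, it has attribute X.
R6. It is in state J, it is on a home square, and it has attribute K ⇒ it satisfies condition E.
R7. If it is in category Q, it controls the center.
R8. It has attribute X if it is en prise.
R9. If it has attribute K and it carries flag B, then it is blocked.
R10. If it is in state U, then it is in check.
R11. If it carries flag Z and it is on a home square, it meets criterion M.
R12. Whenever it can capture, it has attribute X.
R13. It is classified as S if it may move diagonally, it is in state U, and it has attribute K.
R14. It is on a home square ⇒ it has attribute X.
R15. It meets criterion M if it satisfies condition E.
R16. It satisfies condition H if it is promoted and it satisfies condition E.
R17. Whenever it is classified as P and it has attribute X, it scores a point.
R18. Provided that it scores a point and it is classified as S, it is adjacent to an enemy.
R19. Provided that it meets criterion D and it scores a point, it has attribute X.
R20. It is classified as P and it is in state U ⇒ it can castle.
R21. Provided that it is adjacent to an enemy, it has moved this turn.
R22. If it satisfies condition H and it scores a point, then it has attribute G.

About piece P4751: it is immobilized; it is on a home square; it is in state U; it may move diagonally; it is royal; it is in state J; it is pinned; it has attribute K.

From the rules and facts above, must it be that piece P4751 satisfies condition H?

By R6 (it is in state J, it is on a home square, it has attribute K): it satisfies condition E.
By R13 (it may move diagonally, it is in state U, it has attribute K): it is classified as S.
By R14 (it is on a home square): it has attribute X.
By R15 (it satisfies condition E): it meets criterion M.
By R4 (it meets criterion M): it is classified as P.
By R17 (it is classified as P, it has attribute X): it scores a point.
By R18 (it scores a point, it is classified as S): it is adjacent to an enemy.
By R2 (it is adjacent to an enemy): it satisfies condition H.

Yes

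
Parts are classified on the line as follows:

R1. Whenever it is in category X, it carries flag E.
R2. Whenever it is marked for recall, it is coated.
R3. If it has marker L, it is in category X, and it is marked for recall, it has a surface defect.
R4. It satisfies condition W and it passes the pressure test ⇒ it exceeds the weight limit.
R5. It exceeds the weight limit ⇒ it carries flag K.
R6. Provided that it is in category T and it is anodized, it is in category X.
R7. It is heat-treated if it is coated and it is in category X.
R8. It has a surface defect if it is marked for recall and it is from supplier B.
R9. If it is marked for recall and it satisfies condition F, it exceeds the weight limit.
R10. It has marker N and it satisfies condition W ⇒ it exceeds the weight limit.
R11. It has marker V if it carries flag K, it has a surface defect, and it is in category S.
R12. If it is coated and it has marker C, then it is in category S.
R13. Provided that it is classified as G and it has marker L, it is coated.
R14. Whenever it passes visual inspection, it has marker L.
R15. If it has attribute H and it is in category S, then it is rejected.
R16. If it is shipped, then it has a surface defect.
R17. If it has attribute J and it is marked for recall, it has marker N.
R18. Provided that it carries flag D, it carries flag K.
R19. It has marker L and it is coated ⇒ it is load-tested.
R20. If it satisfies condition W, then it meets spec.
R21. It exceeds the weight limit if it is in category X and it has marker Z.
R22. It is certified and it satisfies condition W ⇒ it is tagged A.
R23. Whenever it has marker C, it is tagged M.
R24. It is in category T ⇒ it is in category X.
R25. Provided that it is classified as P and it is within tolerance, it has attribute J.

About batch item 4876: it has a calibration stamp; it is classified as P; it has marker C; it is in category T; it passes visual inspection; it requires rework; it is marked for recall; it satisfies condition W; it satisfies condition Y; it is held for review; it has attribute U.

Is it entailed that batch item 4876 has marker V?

Forward chaining from the given facts derives: is coated, is in category S, has marker L, is load-tested, meets spec, is tagged M, is in category X, carries flag E, has a surface defect, is heat-treated.
The only rule concluding "it has marker V" is R11, which needs "it carries flag K"; that is never established.

No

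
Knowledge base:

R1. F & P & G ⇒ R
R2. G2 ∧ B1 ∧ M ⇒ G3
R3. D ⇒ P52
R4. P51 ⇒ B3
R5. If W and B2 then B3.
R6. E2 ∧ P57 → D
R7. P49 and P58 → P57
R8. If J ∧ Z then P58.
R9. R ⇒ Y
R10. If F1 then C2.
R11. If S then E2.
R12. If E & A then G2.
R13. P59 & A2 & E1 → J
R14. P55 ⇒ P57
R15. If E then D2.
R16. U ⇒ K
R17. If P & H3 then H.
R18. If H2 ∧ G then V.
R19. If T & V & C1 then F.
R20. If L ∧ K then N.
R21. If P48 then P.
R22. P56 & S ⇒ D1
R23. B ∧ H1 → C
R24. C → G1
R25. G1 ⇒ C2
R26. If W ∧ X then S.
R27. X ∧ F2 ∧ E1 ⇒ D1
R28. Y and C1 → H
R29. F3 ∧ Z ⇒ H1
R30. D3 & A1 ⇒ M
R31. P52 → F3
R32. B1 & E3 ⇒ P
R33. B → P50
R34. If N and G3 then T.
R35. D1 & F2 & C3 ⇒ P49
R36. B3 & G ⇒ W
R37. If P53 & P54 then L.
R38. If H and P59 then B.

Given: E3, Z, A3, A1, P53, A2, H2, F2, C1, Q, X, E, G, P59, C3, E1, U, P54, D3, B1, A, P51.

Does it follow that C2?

Yes

B3  (by R4: P51)
G2  (by R12: E, A)
J  (by R13: P59, A2, E1)
K  (by R16: U)
V  (by R18: H2, G)
D1  (by R27: X, F2, E1)
M  (by R30: D3, A1)
P  (by R32: B1, E3)
P49  (by R35: D1, F2, C3)
W  (by R36: B3, G)
L  (by R37: P53, P54)
G3  (by R2: G2, B1, M)
P58  (by R8: J, Z)
N  (by R20: L, K)
S  (by R26: W, X)
T  (by R34: N, G3)
P57  (by R7: P49, P58)
E2  (by R11: S)
F  (by R19: T, V, C1)
R  (by R1: F, P, G)
D  (by R6: E2, P57)
Y  (by R9: R)
H  (by R28: Y, C1)
B  (by R38: H, P59)
P52  (by R3: D)
F3  (by R31: P52)
H1  (by R29: F3, Z)
C  (by R23: B, H1)
G1  (by R24: C)
C2  (by R25: G1)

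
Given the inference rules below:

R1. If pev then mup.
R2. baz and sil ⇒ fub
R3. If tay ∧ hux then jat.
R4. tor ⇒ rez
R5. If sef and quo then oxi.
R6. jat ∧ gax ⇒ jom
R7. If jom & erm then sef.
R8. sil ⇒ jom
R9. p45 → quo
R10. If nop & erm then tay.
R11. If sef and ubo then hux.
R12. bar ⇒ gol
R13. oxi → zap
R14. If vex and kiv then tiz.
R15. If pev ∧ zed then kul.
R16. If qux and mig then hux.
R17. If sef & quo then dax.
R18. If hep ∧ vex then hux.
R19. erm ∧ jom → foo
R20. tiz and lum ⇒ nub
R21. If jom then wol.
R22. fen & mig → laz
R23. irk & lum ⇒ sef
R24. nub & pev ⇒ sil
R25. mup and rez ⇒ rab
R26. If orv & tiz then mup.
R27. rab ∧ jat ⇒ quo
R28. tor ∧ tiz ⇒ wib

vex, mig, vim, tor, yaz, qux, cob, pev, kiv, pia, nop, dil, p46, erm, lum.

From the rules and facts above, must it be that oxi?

mup  (by R1: pev)
rez  (by R4: tor)
tay  (by R10: nop, erm)
tiz  (by R14: vex, kiv)
hux  (by R16: qux, mig)
nub  (by R20: tiz, lum)
sil  (by R24: nub, pev)
rab  (by R25: mup, rez)
jat  (by R3: tay, hux)
jom  (by R8: sil)
quo  (by R27: rab, jat)
sef  (by R7: jom, erm)
oxi  (by R5: sef, quo)

Yes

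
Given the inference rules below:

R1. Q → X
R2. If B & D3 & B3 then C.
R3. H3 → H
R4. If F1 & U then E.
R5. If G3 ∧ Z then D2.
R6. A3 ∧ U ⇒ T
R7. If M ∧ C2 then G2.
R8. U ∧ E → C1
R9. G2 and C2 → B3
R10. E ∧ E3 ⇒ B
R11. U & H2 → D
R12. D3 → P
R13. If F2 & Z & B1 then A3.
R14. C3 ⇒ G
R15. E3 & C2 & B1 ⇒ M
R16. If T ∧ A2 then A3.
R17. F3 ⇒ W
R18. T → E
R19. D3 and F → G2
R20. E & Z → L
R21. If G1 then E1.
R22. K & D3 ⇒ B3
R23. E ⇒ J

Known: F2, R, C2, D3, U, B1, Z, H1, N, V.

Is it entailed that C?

No

Forward chaining from the given facts derives: P, A3, T, E, L, J, C1.
The only rule concluding C is R2, which needs B; that is never established.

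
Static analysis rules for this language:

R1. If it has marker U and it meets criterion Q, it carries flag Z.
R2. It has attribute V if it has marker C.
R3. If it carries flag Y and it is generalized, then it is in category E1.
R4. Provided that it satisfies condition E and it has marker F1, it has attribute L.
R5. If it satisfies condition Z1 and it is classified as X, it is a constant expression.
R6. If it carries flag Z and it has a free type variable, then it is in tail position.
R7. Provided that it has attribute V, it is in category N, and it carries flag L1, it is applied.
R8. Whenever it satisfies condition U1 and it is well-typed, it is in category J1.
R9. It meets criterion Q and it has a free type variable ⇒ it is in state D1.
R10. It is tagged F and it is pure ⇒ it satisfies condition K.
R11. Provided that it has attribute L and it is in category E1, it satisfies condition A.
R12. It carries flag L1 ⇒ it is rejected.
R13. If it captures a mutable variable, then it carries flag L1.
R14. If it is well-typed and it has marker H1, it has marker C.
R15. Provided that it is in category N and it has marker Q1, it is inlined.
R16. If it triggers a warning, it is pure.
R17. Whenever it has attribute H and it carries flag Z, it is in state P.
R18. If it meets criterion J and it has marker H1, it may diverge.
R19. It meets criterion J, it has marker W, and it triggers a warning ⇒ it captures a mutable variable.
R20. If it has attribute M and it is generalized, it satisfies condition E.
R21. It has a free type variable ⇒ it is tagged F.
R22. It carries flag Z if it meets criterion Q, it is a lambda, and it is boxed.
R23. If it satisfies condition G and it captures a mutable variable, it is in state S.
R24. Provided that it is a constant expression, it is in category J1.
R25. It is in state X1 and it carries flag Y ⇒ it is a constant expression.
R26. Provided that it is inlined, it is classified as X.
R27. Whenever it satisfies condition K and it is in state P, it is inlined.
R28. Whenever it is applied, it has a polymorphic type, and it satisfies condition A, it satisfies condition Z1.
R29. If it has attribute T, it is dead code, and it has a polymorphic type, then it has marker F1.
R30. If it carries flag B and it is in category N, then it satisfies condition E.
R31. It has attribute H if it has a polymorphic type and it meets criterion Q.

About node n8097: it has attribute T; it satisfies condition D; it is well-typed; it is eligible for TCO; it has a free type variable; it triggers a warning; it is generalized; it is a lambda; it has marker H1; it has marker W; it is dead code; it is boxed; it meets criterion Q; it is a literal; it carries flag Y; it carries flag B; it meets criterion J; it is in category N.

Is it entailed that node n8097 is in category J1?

No

Forward chaining from the given facts derives: is in category E1, is in state D1, has marker C, is pure, may diverge, captures a mutable variable, is tagged F, carries flag Z, satisfies condition E, has attribute V, is in tail position, satisfies condition K, carries flag L1, is applied, is rejected.
Rules concluding "it is in category J1": R8 needs "it satisfies condition U1"; R24 needs "it is a constant expression" — none of these are established.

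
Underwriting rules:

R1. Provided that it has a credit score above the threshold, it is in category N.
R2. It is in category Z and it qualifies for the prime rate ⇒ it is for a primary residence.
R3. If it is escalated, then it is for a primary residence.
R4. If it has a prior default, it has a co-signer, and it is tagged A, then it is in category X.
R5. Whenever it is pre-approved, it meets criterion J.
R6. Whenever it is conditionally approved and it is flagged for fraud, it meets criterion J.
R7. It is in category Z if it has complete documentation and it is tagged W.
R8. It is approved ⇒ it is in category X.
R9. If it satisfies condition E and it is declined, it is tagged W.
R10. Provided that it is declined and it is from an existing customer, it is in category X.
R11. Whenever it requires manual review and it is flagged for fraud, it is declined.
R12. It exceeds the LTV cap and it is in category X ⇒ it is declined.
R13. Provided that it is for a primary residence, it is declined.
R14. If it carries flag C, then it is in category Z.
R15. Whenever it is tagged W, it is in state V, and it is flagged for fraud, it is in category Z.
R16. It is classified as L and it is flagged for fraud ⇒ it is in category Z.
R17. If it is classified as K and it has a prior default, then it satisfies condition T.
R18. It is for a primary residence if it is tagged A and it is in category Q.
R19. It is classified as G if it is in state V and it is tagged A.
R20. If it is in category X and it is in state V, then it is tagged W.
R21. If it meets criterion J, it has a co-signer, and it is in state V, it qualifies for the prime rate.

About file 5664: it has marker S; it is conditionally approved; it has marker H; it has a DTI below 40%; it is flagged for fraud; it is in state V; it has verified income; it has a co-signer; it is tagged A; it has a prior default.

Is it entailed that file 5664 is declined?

Yes

By R4 (it has a prior default, it has a co-signer, it is tagged A): it is in category X.
By R6 (it is conditionally approved, it is flagged for fraud): it meets criterion J.
By R20 (it is in category X, it is in state V): it is tagged W.
By R21 (it meets criterion J, it has a co-signer, it is in state V): it qualifies for the prime rate.
By R15 (it is tagged W, it is in state V, it is flagged for fraud): it is in category Z.
By R2 (it is in category Z, it qualifies for the prime rate): it is for a primary residence.
By R13 (it is for a primary residence): it is declined.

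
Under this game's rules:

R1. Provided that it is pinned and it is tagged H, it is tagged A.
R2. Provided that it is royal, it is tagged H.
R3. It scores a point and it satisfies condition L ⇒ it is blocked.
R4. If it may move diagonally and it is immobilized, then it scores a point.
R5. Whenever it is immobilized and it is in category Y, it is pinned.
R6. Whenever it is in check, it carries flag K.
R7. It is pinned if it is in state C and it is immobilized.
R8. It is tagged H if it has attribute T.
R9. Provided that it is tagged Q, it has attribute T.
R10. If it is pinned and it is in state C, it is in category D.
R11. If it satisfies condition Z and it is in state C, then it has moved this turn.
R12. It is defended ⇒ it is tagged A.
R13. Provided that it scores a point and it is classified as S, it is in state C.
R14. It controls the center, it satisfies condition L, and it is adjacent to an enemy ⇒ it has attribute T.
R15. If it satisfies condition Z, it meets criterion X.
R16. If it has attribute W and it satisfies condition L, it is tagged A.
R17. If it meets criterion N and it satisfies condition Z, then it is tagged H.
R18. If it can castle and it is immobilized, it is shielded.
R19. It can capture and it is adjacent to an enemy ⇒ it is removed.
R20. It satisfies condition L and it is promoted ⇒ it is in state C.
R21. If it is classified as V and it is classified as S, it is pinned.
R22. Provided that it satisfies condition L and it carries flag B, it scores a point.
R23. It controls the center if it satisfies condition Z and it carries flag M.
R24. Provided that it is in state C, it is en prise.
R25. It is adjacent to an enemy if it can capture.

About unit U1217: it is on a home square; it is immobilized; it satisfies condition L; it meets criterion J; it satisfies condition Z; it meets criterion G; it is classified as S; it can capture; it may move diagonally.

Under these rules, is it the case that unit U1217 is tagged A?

Forward chaining from the given facts derives: scores a point, is in state C, meets criterion X, is en prise, is adjacent to an enemy, is blocked, is pinned, is in category D, has moved this turn, is removed.
Rules concluding "it is tagged A": R1 needs "it is tagged H"; R12 needs "it is defended"; R16 needs "it has attribute W" — none of these are established.

No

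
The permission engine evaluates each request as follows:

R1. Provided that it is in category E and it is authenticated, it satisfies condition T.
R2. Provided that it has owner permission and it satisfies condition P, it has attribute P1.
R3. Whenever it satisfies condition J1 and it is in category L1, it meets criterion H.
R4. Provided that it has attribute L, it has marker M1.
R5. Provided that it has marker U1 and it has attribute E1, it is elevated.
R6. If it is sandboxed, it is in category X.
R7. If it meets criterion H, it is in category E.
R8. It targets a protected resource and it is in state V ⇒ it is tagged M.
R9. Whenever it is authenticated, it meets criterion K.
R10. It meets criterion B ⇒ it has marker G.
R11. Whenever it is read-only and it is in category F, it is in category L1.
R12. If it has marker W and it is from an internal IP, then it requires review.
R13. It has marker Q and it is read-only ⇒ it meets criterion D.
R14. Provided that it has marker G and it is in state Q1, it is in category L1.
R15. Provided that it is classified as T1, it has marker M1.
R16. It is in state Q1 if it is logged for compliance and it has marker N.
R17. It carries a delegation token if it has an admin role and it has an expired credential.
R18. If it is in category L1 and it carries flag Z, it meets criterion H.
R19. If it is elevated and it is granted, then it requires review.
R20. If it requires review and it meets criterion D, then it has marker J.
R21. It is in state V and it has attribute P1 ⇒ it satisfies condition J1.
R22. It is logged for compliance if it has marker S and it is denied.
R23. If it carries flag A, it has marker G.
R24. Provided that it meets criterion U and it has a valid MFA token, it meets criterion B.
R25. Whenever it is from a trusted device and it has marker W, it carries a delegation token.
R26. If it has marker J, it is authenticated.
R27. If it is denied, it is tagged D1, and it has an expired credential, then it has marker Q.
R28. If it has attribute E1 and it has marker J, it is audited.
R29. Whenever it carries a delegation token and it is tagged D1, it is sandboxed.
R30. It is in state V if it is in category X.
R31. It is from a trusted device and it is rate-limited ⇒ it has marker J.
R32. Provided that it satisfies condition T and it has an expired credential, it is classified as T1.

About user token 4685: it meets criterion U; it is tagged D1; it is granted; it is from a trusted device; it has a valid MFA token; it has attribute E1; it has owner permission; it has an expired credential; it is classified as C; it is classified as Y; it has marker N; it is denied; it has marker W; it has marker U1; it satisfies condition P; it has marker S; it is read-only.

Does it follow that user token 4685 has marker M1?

By R2 (it has owner permission, it satisfies condition P): it has attribute P1.
By R5 (it has marker U1, it has attribute E1): it is elevated.
By R19 (it is elevated, it is granted): it requires review.
By R22 (it has marker S, it is denied): it is logged for compliance.
By R24 (it meets criterion U, it has a valid MFA token): it meets criterion B.
By R25 (it is from a trusted device, it has marker W): it carries a delegation token.
By R27 (it is denied, it is tagged D1, it has an expired credential): it has marker Q.
By R29 (it carries a delegation token, it is tagged D1): it is sandboxed.
By R6 (it is sandboxed): it is in category X.
By R10 (it meets criterion B): it has marker G.
By R13 (it has marker Q, it is read-only): it meets criterion D.
By R16 (it is logged for compliance, it has marker N): it is in state Q1.
By R20 (it requires review, it meets criterion D): it has marker J.
By R26 (it has marker J): it is authenticated.
By R30 (it is in category X): it is in state V.
By R14 (it has marker G, it is in state Q1): it is in category L1.
By R21 (it is in state V, it has attribute P1): it satisfies condition J1.
By R3 (it satisfies condition J1, it is in category L1): it meets criterion H.
By R7 (it meets criterion H): it is in category E.
By R1 (it is in category E, it is authenticated): it satisfies condition T.
By R32 (it satisfies condition T, it has an expired credential): it is classified as T1.
By R15 (it is classified as T1): it has marker M1.

Yes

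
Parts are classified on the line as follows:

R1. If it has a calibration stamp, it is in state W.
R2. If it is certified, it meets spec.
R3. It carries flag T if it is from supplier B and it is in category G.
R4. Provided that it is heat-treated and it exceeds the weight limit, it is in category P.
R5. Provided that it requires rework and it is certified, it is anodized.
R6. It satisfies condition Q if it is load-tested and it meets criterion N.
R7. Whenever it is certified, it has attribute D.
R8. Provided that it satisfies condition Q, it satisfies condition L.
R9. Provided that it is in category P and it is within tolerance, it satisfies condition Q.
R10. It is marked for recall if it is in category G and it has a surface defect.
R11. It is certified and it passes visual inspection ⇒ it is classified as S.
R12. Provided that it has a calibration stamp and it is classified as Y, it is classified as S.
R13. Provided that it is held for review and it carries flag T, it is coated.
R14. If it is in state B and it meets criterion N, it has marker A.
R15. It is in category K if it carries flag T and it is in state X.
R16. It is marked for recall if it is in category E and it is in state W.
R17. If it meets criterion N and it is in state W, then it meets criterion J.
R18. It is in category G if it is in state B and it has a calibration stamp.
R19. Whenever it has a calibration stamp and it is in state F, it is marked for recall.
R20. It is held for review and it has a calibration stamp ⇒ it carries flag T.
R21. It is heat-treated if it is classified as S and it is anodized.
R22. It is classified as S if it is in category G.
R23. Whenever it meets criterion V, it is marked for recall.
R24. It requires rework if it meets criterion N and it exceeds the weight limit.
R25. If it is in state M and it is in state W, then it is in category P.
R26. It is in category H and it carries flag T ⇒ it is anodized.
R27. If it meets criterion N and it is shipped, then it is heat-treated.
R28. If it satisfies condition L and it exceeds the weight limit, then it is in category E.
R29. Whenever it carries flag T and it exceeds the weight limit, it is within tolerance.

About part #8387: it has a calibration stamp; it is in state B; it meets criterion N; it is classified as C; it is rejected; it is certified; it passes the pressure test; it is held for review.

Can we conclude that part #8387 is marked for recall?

Forward chaining from the given facts derives: is in state W, meets spec, has attribute D, has marker A, meets criterion J, is in category G, carries flag T, is classified as S, is coated.
Rules concluding "it is marked for recall": R10 needs "it has a surface defect"; R16 needs "it is in category E"; R19 needs "it is in state F"; R23 needs "it meets criterion V" — none of these are established.

No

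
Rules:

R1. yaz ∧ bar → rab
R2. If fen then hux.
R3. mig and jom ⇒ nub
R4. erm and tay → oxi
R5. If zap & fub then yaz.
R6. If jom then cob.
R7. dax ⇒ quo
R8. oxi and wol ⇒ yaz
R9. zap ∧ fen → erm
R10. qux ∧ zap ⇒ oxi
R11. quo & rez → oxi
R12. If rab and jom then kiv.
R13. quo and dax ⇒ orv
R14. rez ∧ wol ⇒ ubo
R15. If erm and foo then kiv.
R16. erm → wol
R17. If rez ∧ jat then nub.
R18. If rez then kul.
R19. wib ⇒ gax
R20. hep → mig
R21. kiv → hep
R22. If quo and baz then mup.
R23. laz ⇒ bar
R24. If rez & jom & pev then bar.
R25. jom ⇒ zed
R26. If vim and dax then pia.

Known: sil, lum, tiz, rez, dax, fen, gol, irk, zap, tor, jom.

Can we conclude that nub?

No

Forward chaining from the given facts derives: hux, cob, quo, erm, oxi, orv, wol, kul, zed, yaz, ubo.
Rules concluding nub: R3 needs mig; R17 needs jat — none of these are established.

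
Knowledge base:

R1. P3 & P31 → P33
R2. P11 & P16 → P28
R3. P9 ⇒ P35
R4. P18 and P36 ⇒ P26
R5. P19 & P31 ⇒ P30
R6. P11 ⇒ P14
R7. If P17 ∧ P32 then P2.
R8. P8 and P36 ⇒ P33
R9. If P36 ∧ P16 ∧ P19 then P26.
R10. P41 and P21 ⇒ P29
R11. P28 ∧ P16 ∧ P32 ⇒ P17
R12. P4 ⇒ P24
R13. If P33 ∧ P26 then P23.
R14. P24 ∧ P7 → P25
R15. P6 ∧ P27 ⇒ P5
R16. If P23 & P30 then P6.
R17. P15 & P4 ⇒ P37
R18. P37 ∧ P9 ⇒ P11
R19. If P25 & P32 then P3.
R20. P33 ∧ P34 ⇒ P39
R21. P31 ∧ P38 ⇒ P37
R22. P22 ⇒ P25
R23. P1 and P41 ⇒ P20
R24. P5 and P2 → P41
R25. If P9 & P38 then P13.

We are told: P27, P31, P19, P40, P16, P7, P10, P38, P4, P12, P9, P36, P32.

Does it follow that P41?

P30  (by R5: P19, P31)
P26  (by R9: P36, P16, P19)
P24  (by R12: P4)
P25  (by R14: P24, P7)
P3  (by R19: P25, P32)
P37  (by R21: P31, P38)
P33  (by R1: P3, P31)
P23  (by R13: P33, P26)
P6  (by R16: P23, P30)
P11  (by R18: P37, P9)
P28  (by R2: P11, P16)
P17  (by R11: P28, P16, P32)
P5  (by R15: P6, P27)
P2  (by R7: P17, P32)
P41  (by R24: P5, P2)

Yes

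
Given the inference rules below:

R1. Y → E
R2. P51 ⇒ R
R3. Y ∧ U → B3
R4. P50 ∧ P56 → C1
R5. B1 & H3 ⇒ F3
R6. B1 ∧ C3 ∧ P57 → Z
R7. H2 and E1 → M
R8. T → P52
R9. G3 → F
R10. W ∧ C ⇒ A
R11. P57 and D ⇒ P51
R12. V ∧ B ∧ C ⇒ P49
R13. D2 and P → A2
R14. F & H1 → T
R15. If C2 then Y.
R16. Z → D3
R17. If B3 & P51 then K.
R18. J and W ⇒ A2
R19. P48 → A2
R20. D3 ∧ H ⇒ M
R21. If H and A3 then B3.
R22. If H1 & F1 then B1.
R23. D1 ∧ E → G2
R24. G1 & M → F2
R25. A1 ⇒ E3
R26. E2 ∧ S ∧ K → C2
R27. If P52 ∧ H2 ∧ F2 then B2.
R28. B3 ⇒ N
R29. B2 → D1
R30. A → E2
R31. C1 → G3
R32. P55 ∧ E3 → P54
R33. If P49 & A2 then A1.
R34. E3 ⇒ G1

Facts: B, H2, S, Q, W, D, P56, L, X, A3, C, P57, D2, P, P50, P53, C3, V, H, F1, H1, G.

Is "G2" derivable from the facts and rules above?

Yes

C1  (by R4: P50, P56)
A  (by R10: W, C)
P51  (by R11: P57, D)
P49  (by R12: V, B, C)
A2  (by R13: D2, P)
B3  (by R21: H, A3)
B1  (by R22: H1, F1)
E2  (by R30: A)
G3  (by R31: C1)
A1  (by R33: P49, A2)
Z  (by R6: B1, C3, P57)
F  (by R9: G3)
T  (by R14: F, H1)
D3  (by R16: Z)
K  (by R17: B3, P51)
M  (by R20: D3, H)
E3  (by R25: A1)
C2  (by R26: E2, S, K)
G1  (by R34: E3)
P52  (by R8: T)
Y  (by R15: C2)
F2  (by R24: G1, M)
B2  (by R27: P52, H2, F2)
D1  (by R29: B2)
E  (by R1: Y)
G2  (by R23: D1, E)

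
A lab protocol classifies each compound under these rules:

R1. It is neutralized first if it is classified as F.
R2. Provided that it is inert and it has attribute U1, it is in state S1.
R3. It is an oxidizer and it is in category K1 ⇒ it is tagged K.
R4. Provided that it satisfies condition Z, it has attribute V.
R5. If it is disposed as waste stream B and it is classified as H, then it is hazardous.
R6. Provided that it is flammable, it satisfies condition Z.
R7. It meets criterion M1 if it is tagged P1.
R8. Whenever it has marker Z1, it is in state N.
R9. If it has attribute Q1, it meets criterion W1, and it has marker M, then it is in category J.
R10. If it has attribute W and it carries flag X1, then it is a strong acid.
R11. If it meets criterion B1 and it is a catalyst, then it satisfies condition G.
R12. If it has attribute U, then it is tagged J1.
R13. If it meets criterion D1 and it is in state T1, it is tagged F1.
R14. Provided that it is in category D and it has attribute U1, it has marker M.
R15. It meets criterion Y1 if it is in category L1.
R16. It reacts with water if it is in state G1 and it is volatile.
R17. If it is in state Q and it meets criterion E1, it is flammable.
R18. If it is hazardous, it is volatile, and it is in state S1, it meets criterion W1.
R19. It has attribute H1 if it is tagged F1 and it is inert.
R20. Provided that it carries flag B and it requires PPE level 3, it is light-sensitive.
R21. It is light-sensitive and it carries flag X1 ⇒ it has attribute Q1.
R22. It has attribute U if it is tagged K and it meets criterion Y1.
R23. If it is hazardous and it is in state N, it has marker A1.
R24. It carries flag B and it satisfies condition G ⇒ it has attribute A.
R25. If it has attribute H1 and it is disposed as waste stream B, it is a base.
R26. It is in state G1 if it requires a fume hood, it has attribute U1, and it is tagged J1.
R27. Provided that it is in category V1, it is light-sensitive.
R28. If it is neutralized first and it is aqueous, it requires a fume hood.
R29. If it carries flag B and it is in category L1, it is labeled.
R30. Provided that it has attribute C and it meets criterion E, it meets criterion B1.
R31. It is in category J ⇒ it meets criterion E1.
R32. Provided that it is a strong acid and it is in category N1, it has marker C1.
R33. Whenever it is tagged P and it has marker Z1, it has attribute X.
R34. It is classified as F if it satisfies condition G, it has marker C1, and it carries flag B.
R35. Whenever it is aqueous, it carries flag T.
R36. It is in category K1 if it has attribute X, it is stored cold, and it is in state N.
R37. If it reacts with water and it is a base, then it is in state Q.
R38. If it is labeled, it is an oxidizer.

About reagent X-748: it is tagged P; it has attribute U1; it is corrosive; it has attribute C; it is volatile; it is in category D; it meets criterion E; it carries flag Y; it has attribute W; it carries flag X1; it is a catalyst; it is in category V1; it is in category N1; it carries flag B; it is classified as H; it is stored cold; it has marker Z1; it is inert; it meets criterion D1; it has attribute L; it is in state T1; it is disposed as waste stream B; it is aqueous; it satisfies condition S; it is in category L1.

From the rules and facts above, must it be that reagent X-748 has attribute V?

By R2 (it is inert, it has attribute U1): it is in state S1.
By R5 (it is disposed as waste stream B, it is classified as H): it is hazardous.
By R8 (it has marker Z1): it is in state N.
By R10 (it has attribute W, it carries flag X1): it is a strong acid.
By R13 (it meets criterion D1, it is in state T1): it is tagged F1.
By R14 (it is in category D, it has attribute U1): it has marker M.
By R15 (it is in category L1): it meets criterion Y1.
By R18 (it is hazardous, it is volatile, it is in state S1): it meets criterion W1.
By R19 (it is tagged F1, it is inert): it has attribute H1.
By R25 (it has attribute H1, it is disposed as waste stream B): it is a base.
By R27 (it is in category V1): it is light-sensitive.
By R29 (it carries flag B, it is in category L1): it is labeled.
By R30 (it has attribute C, it meets criterion E): it meets criterion B1.
By R32 (it is a strong acid, it is in category N1): it has marker C1.
By R33 (it is tagged P, it has marker Z1): it has attribute X.
By R36 (it has attribute X, it is stored cold, it is in state N): it is in category K1.
By R38 (it is labeled): it is an oxidizer.
By R3 (it is an oxidizer, it is in category K1): it is tagged K.
By R11 (it meets criterion B1, it is a catalyst): it satisfies condition G.
By R21 (it is light-sensitive, it carries flag X1): it has attribute Q1.
By R22 (it is tagged K, it meets criterion Y1): it has attribute U.
By R34 (it satisfies condition G, it has marker C1, it carries flag B): it is classified as F.
By R1 (it is classified as F): it is neutralized first.
By R9 (it has attribute Q1, it meets criterion W1, it has marker M): it is in category J.
By R12 (it has attribute U): it is tagged J1.
By R28 (it is neutralized first, it is aqueous): it requires a fume hood.
By R31 (it is in category J): it meets criterion E1.
By R26 (it requires a fume hood, it has attribute U1, it is tagged J1): it is in state G1.
By R16 (it is in state G1, it is volatile): it reacts with water.
By R37 (it reacts with water, it is a base): it is in state Q.
By R17 (it is in state Q, it meets criterion E1): it is flammable.
By R6 (it is flammable): it satisfies condition Z.
By R4 (it satisfies condition Z): it has attribute V.

Yes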